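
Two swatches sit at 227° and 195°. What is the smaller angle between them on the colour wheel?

|227 − 195| = 32.
32 ≤ 180, so the shorter arc is 32°.

32°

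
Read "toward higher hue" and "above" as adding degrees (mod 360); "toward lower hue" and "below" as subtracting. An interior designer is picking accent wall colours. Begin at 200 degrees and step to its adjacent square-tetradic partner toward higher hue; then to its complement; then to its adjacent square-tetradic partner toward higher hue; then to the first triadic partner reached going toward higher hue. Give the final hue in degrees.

square ↑ +90°: 200 + 90 = 290°
complement +180°: 290 + 180 = 470 → 470 − 360 = 110°
square ↑ +90°: 110 + 90 = 200°
triadic ↑ +120°: 200 + 120 = 320°

320°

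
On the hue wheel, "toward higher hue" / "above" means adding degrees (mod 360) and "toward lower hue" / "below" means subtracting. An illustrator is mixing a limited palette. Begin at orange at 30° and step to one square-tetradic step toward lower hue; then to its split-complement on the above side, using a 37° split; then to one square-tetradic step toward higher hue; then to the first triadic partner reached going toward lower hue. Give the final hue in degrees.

square ↓ −90°: 30 − 90 = -60 → -60 + 360 = 300°
split-comp 37° ↑ +217°: 300 + 217 = 517 → 517 − 360 = 157°
square ↑ +90°: 157 + 90 = 247°
triadic ↓ −120°: 247 − 120 = 127°

127°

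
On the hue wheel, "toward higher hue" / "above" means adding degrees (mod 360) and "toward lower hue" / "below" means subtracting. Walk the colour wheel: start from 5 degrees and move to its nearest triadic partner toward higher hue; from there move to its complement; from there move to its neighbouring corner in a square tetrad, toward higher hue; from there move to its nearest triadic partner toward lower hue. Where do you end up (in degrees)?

275°

+120° (triadic ↑): 5 + 120 = 125°
+180° (complement): 125 + 180 = 305°
+90° (square ↑): 305 + 90 = 395 → 395 − 360 = 35°
−120° (triadic ↓): 35 − 120 = -85 → -85 + 360 = 275°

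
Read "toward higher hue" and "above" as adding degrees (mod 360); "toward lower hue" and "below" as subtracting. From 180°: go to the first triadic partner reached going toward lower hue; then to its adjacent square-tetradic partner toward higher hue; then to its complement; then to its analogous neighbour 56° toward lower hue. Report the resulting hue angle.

−120° (triadic ↓): 180 − 120 = 60°
+90° (square ↑): 60 + 90 = 150°
+180° (complement): 150 + 180 = 330°
−56° (analog 56° ↓): 330 − 56 = 274°

274°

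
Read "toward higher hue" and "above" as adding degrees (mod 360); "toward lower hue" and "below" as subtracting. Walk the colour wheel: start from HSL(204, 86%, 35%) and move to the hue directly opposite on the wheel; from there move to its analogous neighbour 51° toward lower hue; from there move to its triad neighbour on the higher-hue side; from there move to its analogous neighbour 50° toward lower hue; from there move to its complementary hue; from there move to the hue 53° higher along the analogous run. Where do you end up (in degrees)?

+180° (complement): 204 + 180 = 384 → 384 − 360 = 24°
−51° (analog 51° ↓): 24 − 51 = -27 → -27 + 360 = 333°
+120° (triadic ↑): 333 + 120 = 453 → 453 − 360 = 93°
−50° (analog 50° ↓): 93 − 50 = 43°
+180° (complement): 43 + 180 = 223°
+53° (analog 53° ↑): 223 + 53 = 276°

276°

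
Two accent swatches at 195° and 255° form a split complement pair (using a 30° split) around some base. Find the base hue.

The accents sit 30° either side of the complement, so the complement is their short-arc midpoint on the wheel.
Short-arc midpoint of 195° and 255°: 225°.
Base is 180° from the complement: 225 − 180 = 45°

45°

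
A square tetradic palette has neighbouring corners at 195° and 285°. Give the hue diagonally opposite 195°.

15°

A square tetradic scheme places four hues 90° apart; opposite corners are 180° apart.
195 + 180 = 375 → 375 − 360 = 15°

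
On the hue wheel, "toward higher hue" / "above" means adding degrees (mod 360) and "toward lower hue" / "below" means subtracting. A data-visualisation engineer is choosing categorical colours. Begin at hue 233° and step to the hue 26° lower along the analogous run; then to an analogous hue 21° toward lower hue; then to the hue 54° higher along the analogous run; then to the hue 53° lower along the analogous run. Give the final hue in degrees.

187°

233 − 26 = 207°   (analog 26° ↓)
207 − 21 = 186°   (analog 21° ↓)
186 + 54 = 240°   (analog 54° ↑)
240 − 53 = 187°   (analog 53° ↓)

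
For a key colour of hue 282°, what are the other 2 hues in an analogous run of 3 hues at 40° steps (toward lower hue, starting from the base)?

Analogous hues sit every 40° along the wheel.
282 − 40 = 242°
282 − 80 = 202°

242° and 202°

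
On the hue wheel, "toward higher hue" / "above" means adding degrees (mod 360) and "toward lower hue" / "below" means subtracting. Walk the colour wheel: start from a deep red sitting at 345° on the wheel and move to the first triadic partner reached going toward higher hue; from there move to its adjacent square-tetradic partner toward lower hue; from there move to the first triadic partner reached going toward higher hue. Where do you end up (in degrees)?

135°

345 + 120 = 465 → 465 − 360 = 105°   (triadic ↑)
105 − 90 = 15°   (square ↓)
15 + 120 = 135°   (triadic ↑)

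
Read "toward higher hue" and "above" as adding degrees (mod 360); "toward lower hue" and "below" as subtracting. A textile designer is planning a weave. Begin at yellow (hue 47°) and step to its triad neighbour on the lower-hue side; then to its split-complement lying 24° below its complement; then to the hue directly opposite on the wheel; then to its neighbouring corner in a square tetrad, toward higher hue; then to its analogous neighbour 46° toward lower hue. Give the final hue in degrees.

47 − 120 = -73 → -73 + 360 = 287°   (triadic ↓)
287 + 156 = 443 → 443 − 360 = 83°   (split-comp 24° ↓)
83 + 180 = 263°   (complement)
263 + 90 = 353°   (square ↑)
353 − 46 = 307°   (analog 46° ↓)

307°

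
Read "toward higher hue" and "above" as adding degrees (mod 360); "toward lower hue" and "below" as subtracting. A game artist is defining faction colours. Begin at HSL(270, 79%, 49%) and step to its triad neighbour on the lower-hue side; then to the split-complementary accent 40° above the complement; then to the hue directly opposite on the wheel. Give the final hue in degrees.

270 − 120 = 150°   (triadic ↓)
150 + 220 = 370 → 370 − 360 = 10°   (split-comp 40° ↑)
10 + 180 = 190°   (complement)

190°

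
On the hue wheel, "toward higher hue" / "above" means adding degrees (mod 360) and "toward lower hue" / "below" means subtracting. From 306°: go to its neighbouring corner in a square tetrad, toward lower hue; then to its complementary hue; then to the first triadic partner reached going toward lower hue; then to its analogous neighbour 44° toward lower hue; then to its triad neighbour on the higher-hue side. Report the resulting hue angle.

−90° (square ↓): 306 − 90 = 216°
+180° (complement): 216 + 180 = 396 → 396 − 360 = 36°
−120° (triadic ↓): 36 − 120 = -84 → -84 + 360 = 276°
−44° (analog 44° ↓): 276 − 44 = 232°
+120° (triadic ↑): 232 + 120 = 352°

352°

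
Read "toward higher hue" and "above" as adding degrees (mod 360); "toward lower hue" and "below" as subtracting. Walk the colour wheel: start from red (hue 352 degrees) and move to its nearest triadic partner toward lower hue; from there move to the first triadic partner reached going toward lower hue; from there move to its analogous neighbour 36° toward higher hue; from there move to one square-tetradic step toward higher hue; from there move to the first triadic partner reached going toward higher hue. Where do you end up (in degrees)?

358°

352 − 120 = 232°   (triadic ↓)
232 − 120 = 112°   (triadic ↓)
112 + 36 = 148°   (analog 36° ↑)
148 + 90 = 238°   (square ↑)
238 + 120 = 358°   (triadic ↑)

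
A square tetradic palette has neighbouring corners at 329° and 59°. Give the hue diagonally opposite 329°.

149°

A square tetradic scheme places four hues 90° apart; opposite corners are 180° apart.
329 + 180 = 509 → 509 − 360 = 149°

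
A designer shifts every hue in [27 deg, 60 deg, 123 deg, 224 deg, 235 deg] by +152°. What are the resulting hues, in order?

179°, 212°, 275°, 16°, 27°

27 + 152 = 179°
60 + 152 = 212°
123 + 152 = 275°
224 + 152 = 376 → 376 − 360 = 16°
235 + 152 = 387 → 387 − 360 = 27°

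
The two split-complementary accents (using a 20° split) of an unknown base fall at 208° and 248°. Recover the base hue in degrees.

The accents sit 20° either side of the complement, so the complement is their short-arc midpoint on the wheel.
Short-arc midpoint of 208° and 248°: 228°.
Base is 180° from the complement: 228 − 180 = 48°

48°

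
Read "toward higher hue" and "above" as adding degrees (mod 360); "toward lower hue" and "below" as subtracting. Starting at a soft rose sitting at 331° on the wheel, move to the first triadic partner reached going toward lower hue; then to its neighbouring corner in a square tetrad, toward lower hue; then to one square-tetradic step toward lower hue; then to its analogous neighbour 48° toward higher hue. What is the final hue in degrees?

79°

−120° (triadic ↓): 331 − 120 = 211°
−90° (square ↓): 211 − 90 = 121°
−90° (square ↓): 121 − 90 = 31°
+48° (analog 48° ↑): 31 + 48 = 79°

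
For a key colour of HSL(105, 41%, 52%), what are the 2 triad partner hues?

A triad places three hues 120° apart.
105 + 120 = 225°
105 + 240 = 345°

225° and 345°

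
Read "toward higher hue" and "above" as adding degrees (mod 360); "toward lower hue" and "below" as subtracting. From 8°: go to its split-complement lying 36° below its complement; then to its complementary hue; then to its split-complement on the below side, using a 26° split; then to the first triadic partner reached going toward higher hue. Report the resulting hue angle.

8 + 144 = 152°   (split-comp 36° ↓)
152 + 180 = 332°   (complement)
332 + 154 = 486 → 486 − 360 = 126°   (split-comp 26° ↓)
126 + 120 = 246°   (triadic ↑)

246°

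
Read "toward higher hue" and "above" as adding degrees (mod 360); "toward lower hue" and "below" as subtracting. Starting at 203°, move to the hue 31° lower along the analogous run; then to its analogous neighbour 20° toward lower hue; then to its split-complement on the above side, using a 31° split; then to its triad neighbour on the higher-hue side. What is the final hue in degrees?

123°

203 − 31 = 172°   (analog 31° ↓)
172 − 20 = 152°   (analog 20° ↓)
152 + 211 = 363 → 363 − 360 = 3°   (split-comp 31° ↑)
3 + 120 = 123°   (triadic ↑)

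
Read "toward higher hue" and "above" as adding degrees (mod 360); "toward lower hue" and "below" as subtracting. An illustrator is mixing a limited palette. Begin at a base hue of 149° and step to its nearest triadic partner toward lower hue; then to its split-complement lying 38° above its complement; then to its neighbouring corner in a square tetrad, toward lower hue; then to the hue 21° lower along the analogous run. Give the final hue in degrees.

−120° (triadic ↓): 149 − 120 = 29°
+218° (split-comp 38° ↑): 29 + 218 = 247°
−90° (square ↓): 247 − 90 = 157°
−21° (analog 21° ↓): 157 − 21 = 136°

136°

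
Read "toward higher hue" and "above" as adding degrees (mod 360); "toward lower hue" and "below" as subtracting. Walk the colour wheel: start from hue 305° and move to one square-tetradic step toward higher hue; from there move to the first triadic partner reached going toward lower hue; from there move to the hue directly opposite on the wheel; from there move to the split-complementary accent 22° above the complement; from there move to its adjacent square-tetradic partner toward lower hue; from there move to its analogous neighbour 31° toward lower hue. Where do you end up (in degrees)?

305 + 90 = 395 → 395 − 360 = 35°   (square ↑)
35 − 120 = -85 → -85 + 360 = 275°   (triadic ↓)
275 + 180 = 455 → 455 − 360 = 95°   (complement)
95 + 202 = 297°   (split-comp 22° ↑)
297 − 90 = 207°   (square ↓)
207 − 31 = 176°   (analog 31° ↓)

176°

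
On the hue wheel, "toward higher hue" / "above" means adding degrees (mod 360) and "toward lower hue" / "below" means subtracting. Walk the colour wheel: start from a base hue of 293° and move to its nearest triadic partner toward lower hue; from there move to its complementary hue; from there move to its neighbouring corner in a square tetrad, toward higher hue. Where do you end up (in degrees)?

83°

triadic ↓ −120°: 293 − 120 = 173°
complement +180°: 173 + 180 = 353°
square ↑ +90°: 353 + 90 = 443 → 443 − 360 = 83°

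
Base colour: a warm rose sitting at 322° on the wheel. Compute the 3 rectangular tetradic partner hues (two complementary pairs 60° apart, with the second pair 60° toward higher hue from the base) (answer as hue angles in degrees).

322 + 60 = 382 → 382 − 360 = 22°
322 + 180 = 502 → 502 − 360 = 142°
322 + 240 = 562 → 562 − 360 = 202°

22°, 142°, and 202°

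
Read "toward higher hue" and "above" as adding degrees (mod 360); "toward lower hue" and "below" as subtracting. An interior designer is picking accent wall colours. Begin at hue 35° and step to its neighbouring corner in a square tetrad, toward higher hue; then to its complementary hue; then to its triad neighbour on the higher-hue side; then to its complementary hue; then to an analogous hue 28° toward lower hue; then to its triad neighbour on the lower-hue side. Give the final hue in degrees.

97°

35 + 90 = 125°   (square ↑)
125 + 180 = 305°   (complement)
305 + 120 = 425 → 425 − 360 = 65°   (triadic ↑)
65 + 180 = 245°   (complement)
245 − 28 = 217°   (analog 28° ↓)
217 − 120 = 97°   (triadic ↓)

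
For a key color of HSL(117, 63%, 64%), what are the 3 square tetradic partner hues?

A square tetradic scheme places four hues every 90°.
117 + 90 = 207°
117 + 180 = 297°
117 + 270 = 387 → 387 − 360 = 27°

207°, 297° and 27°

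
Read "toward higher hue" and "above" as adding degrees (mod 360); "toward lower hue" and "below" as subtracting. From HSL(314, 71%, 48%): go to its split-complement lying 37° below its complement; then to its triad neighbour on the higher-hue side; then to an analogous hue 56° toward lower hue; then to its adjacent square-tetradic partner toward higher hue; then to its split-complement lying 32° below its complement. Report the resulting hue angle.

split-comp 37° ↓ +143°: 314 + 143 = 457 → 457 − 360 = 97°
triadic ↑ +120°: 97 + 120 = 217°
analog 56° ↓ −56°: 217 − 56 = 161°
square ↑ +90°: 161 + 90 = 251°
split-comp 32° ↓ +148°: 251 + 148 = 399 → 399 − 360 = 39°

39°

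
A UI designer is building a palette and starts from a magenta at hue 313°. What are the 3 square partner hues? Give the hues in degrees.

A square tetradic scheme places four hues every 90°.
313 + 90 = 403 → 403 − 360 = 43°
313 + 180 = 493 → 493 − 360 = 133°
313 + 270 = 583 → 583 − 360 = 223°

43°, 133°, 223°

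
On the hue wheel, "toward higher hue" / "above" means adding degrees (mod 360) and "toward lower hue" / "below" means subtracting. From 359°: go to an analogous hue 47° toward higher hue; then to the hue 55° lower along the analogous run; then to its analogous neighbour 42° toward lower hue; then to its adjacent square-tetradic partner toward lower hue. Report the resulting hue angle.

219°

analog 47° ↑ +47°: 359 + 47 = 406 → 406 − 360 = 46°
analog 55° ↓ −55°: 46 − 55 = -9 → -9 + 360 = 351°
analog 42° ↓ −42°: 351 − 42 = 309°
square ↓ −90°: 309 − 90 = 219°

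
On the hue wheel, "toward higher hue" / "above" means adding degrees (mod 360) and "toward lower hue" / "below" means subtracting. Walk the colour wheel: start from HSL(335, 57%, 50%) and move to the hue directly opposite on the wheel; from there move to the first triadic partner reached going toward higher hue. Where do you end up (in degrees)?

275°

complement +180°: 335 + 180 = 515 → 515 − 360 = 155°
triadic ↑ +120°: 155 + 120 = 275°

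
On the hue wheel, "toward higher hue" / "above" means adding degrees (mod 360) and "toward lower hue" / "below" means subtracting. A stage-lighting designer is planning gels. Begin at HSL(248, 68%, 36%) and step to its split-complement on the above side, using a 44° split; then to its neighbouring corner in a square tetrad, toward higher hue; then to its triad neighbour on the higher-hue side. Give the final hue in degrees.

322°

248 + 224 = 472 → 472 − 360 = 112°   (split-comp 44° ↑)
112 + 90 = 202°   (square ↑)
202 + 120 = 322°   (triadic ↑)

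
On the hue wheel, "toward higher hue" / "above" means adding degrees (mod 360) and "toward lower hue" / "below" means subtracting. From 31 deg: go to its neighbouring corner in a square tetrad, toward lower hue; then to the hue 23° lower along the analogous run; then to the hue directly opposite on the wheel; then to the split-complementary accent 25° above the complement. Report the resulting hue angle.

303°

31 − 90 = -59 → -59 + 360 = 301°   (square ↓)
301 − 23 = 278°   (analog 23° ↓)
278 + 180 = 458 → 458 − 360 = 98°   (complement)
98 + 205 = 303°   (split-comp 25° ↑)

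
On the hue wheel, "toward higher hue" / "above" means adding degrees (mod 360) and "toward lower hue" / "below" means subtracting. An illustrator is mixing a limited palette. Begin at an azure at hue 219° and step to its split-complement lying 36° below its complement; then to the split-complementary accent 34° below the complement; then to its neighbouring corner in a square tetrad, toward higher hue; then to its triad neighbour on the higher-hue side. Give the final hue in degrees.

+144° (split-comp 36° ↓): 219 + 144 = 363 → 363 − 360 = 3°
+146° (split-comp 34° ↓): 3 + 146 = 149°
+90° (square ↑): 149 + 90 = 239°
+120° (triadic ↑): 239 + 120 = 359°

359°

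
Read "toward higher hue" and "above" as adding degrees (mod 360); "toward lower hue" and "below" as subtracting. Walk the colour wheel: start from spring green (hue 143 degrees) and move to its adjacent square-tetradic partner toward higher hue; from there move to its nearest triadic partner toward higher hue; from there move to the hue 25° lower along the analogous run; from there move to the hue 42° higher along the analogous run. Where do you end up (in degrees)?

10°

143 + 90 = 233°   (square ↑)
233 + 120 = 353°   (triadic ↑)
353 − 25 = 328°   (analog 25° ↓)
328 + 42 = 370 → 370 − 360 = 10°   (analog 42° ↑)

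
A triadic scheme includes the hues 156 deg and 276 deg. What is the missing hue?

36°

A triad places three hues 120° apart.
The full set through 156° is {36°, 156°, 276°}.
Given {156°, 276°}, the missing hue is 36°.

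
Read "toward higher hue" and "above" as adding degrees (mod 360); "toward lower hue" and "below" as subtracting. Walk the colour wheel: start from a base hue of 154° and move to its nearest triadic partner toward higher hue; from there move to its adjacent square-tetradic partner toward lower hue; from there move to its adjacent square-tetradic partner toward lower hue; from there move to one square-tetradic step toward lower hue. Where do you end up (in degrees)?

+120° (triadic ↑): 154 + 120 = 274°
−90° (square ↓): 274 − 90 = 184°
−90° (square ↓): 184 − 90 = 94°
−90° (square ↓): 94 − 90 = 4°

4°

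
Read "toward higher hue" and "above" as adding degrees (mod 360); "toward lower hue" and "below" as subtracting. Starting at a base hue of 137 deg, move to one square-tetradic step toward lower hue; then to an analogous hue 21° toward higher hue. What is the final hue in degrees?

square ↓ −90°: 137 − 90 = 47°
analog 21° ↑ +21°: 47 + 21 = 68°

68°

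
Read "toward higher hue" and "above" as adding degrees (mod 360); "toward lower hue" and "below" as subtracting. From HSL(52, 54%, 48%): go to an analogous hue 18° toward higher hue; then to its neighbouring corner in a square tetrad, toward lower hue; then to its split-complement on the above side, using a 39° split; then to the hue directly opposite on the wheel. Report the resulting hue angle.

19°

analog 18° ↑ +18°: 52 + 18 = 70°
square ↓ −90°: 70 − 90 = -20 → -20 + 360 = 340°
split-comp 39° ↑ +219°: 340 + 219 = 559 → 559 − 360 = 199°
complement +180°: 199 + 180 = 379 → 379 − 360 = 19°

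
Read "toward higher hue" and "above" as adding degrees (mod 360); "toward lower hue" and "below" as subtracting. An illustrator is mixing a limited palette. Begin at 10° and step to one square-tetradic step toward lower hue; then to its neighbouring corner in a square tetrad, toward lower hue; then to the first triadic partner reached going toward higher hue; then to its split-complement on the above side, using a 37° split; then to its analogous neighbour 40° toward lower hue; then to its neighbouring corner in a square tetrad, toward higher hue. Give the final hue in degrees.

10 − 90 = -80 → -80 + 360 = 280°   (square ↓)
280 − 90 = 190°   (square ↓)
190 + 120 = 310°   (triadic ↑)
310 + 217 = 527 → 527 − 360 = 167°   (split-comp 37° ↑)
167 − 40 = 127°   (analog 40° ↓)
127 + 90 = 217°   (square ↑)

217°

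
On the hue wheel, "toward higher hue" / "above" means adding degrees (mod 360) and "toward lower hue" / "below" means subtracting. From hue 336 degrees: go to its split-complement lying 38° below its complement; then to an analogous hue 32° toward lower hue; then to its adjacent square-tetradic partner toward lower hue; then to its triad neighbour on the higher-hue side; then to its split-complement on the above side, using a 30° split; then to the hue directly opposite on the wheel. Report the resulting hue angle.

+142° (split-comp 38° ↓): 336 + 142 = 478 → 478 − 360 = 118°
−32° (analog 32° ↓): 118 − 32 = 86°
−90° (square ↓): 86 − 90 = -4 → -4 + 360 = 356°
+120° (triadic ↑): 356 + 120 = 476 → 476 − 360 = 116°
+210° (split-comp 30° ↑): 116 + 210 = 326°
+180° (complement): 326 + 180 = 506 → 506 − 360 = 146°

146°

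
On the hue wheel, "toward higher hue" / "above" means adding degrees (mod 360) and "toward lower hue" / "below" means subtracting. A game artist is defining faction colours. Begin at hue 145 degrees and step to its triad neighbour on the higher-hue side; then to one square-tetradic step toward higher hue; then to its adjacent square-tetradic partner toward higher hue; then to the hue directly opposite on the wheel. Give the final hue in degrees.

145 + 120 = 265°   (triadic ↑)
265 + 90 = 355°   (square ↑)
355 + 90 = 445 → 445 − 360 = 85°   (square ↑)
85 + 180 = 265°   (complement)

265°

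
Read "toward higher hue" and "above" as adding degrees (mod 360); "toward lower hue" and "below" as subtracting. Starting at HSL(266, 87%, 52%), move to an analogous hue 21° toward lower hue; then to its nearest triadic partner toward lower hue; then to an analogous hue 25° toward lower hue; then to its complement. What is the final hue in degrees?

−21° (analog 21° ↓): 266 − 21 = 245°
−120° (triadic ↓): 245 − 120 = 125°
−25° (analog 25° ↓): 125 − 25 = 100°
+180° (complement): 100 + 180 = 280°

280°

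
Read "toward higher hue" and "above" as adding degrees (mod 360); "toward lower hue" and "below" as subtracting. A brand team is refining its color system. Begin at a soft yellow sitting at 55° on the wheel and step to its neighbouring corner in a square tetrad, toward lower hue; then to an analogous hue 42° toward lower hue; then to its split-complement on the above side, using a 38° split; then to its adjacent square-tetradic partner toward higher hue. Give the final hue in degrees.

231°

55 − 90 = -35 → -35 + 360 = 325°   (square ↓)
325 − 42 = 283°   (analog 42° ↓)
283 + 218 = 501 → 501 − 360 = 141°   (split-comp 38° ↑)
141 + 90 = 231°   (square ↑)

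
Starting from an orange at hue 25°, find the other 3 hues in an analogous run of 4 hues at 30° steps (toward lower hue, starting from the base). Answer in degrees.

355°, 325°, and 295°

Analogous hues sit every 30° along the wheel.
25 − 30 = -5 → -5 + 360 = 355°
25 − 60 = -35 → -35 + 360 = 325°
25 − 90 = -65 → -65 + 360 = 295°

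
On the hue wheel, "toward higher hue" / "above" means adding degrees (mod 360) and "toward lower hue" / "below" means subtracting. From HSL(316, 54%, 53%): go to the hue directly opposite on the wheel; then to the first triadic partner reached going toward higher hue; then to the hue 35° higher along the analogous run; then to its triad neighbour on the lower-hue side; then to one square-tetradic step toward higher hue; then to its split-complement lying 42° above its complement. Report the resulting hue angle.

123°

+180° (complement): 316 + 180 = 496 → 496 − 360 = 136°
+120° (triadic ↑): 136 + 120 = 256°
+35° (analog 35° ↑): 256 + 35 = 291°
−120° (triadic ↓): 291 − 120 = 171°
+90° (square ↑): 171 + 90 = 261°
+222° (split-comp 42° ↑): 261 + 222 = 483 → 483 − 360 = 123°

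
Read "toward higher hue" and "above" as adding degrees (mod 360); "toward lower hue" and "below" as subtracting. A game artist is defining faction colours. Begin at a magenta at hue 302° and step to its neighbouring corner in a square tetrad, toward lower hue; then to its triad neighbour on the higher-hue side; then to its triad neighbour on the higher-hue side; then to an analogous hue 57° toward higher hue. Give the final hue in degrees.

149°

square ↓ −90°: 302 − 90 = 212°
triadic ↑ +120°: 212 + 120 = 332°
triadic ↑ +120°: 332 + 120 = 452 → 452 − 360 = 92°
analog 57° ↑ +57°: 92 + 57 = 149°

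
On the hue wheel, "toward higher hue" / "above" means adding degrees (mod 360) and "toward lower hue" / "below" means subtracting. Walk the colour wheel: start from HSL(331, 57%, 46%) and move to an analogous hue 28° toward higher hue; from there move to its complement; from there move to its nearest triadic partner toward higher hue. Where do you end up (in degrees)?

+28° (analog 28° ↑): 331 + 28 = 359°
+180° (complement): 359 + 180 = 539 → 539 − 360 = 179°
+120° (triadic ↑): 179 + 120 = 299°

299°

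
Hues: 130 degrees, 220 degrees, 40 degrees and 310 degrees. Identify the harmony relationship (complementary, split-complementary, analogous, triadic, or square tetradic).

Sort the hues: 40°, 130°, 220°, 310°.
Successive gaps around the wheel: 90°, 90°, 90°, 90°.
Four hues every 90° form a square tetradic scheme.

square tetradic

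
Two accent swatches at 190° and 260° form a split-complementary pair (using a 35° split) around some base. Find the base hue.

The accents sit 35° either side of the complement, so the complement is their short-arc midpoint on the wheel.
Short-arc midpoint of 190° and 260°: 225°.
Base is 180° from the complement: 225 − 180 = 45°

45°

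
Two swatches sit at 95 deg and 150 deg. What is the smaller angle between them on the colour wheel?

55°

|95 − 150| = 55.
55 ≤ 180, so the shorter arc is 55°.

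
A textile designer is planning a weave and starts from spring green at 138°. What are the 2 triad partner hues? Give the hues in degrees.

A triad places three hues 120° apart.
138 + 120 = 258°
138 + 240 = 378 → 378 − 360 = 18°

258° and 18°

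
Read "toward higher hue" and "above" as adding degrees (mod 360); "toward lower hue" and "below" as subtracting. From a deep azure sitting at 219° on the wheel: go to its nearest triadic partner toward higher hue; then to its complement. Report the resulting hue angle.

triadic ↑ +120°: 219 + 120 = 339°
complement +180°: 339 + 180 = 519 → 519 − 360 = 159°

159°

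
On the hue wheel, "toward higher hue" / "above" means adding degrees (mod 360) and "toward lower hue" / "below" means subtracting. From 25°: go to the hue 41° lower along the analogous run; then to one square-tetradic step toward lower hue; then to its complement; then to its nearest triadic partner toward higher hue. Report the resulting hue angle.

25 − 41 = -16 → -16 + 360 = 344°   (analog 41° ↓)
344 − 90 = 254°   (square ↓)
254 + 180 = 434 → 434 − 360 = 74°   (complement)
74 + 120 = 194°   (triadic ↑)

194°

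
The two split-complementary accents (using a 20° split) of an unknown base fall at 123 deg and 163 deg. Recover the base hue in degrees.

323°

The accents sit 20° either side of the complement, so the complement is their short-arc midpoint on the wheel.
Short-arc midpoint of 123° and 163°: 143°.
Base is 180° from the complement: 143 − 180 = -37 → -37 + 360 = 323°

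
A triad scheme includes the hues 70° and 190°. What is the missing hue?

A triad places three hues 120° apart.
The full set through 70° is {70°, 190°, 310°}.
Given {70°, 190°}, the missing hue is 310°.

310°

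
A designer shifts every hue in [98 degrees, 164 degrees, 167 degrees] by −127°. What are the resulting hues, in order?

98 − 127 = -29 → -29 + 360 = 331°
164 − 127 = 37°
167 − 127 = 40°

331°, 37°, 40°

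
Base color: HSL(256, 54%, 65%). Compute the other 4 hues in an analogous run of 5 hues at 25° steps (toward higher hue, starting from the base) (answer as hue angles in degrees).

Analogous hues sit every 25° along the wheel.
256 + 25 = 281°
256 + 50 = 306°
256 + 75 = 331°
256 + 100 = 356°

281°, 306°, 331°, 356°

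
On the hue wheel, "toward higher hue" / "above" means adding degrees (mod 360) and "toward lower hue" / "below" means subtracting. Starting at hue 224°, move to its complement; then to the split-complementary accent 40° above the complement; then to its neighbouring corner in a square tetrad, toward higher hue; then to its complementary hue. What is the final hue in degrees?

174°

complement +180°: 224 + 180 = 404 → 404 − 360 = 44°
split-comp 40° ↑ +220°: 44 + 220 = 264°
square ↑ +90°: 264 + 90 = 354°
complement +180°: 354 + 180 = 534 → 534 − 360 = 174°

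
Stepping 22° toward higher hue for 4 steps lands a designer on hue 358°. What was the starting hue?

4 steps of 22° (toward higher hue) give a net shift of +88°.
Start = end − shift: 358 − 88 = 270°

270°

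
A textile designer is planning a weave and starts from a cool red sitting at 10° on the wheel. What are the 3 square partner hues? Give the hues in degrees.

100°, 190° and 280°

A square tetradic scheme places four hues every 90°.
10 + 90 = 100°
10 + 180 = 190°
10 + 270 = 280°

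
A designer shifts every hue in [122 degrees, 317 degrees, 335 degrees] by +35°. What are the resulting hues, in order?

122 + 35 = 157°
317 + 35 = 352°
335 + 35 = 370 → 370 − 360 = 10°

157°, 352°, 10°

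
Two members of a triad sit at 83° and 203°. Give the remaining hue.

323°

A triad spaces three hues 120° apart.
The full set is {83°, 203°, 323°}.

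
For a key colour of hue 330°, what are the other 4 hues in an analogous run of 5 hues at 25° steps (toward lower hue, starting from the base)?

305°, 280°, 255°, and 230°

Analogous hues sit every 25° along the wheel.
330 − 25 = 305°
330 − 50 = 280°
330 − 75 = 255°
330 − 100 = 230°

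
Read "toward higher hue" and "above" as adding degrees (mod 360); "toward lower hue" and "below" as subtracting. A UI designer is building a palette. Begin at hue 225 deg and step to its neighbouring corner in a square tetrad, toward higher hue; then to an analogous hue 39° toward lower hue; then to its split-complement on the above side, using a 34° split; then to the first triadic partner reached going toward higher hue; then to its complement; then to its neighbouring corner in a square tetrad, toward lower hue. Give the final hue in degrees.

225 + 90 = 315°   (square ↑)
315 − 39 = 276°   (analog 39° ↓)
276 + 214 = 490 → 490 − 360 = 130°   (split-comp 34° ↑)
130 + 120 = 250°   (triadic ↑)
250 + 180 = 430 → 430 − 360 = 70°   (complement)
70 − 90 = -20 → -20 + 360 = 340°   (square ↓)

340°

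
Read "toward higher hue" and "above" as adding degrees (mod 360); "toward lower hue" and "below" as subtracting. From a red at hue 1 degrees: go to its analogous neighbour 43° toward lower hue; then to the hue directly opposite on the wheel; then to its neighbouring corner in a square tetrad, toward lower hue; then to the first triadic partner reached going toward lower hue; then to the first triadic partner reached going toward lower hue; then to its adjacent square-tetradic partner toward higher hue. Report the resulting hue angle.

258°

1 − 43 = -42 → -42 + 360 = 318°   (analog 43° ↓)
318 + 180 = 498 → 498 − 360 = 138°   (complement)
138 − 90 = 48°   (square ↓)
48 − 120 = -72 → -72 + 360 = 288°   (triadic ↓)
288 − 120 = 168°   (triadic ↓)
168 + 90 = 258°   (square ↑)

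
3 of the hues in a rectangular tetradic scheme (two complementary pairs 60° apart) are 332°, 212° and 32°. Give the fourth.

152°

A rectangular tetradic uses two complementary pairs 60° apart: offsets 0°, 60°, 180°, 240°.
Among {32°, 212°, 332°}, 212° and 32° are a 180° pair.
The remaining hue 332° needs its own complement: 332 + 180 = 512 → 512 − 360 = 152°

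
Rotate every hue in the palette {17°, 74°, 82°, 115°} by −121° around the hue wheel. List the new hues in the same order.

17 − 121 = -104 → -104 + 360 = 256°
74 − 121 = -47 → -47 + 360 = 313°
82 − 121 = -39 → -39 + 360 = 321°
115 − 121 = -6 → -6 + 360 = 354°

256°, 313°, 321°, 354°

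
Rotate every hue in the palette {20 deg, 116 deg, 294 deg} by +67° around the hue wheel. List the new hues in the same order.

20 + 67 = 87°
116 + 67 = 183°
294 + 67 = 361 → 361 − 360 = 1°

87°, 183°, 1°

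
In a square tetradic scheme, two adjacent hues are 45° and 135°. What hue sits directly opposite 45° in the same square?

A square tetradic scheme places four hues 90° apart; opposite corners are 180° apart.
45 + 180 = 225°

225°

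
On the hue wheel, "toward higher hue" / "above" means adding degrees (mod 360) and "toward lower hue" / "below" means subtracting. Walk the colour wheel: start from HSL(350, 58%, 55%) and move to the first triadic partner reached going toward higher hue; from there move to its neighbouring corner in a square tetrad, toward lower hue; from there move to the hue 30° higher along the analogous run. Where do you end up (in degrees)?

+120° (triadic ↑): 350 + 120 = 470 → 470 − 360 = 110°
−90° (square ↓): 110 − 90 = 20°
+30° (analog 30° ↑): 20 + 30 = 50°

50°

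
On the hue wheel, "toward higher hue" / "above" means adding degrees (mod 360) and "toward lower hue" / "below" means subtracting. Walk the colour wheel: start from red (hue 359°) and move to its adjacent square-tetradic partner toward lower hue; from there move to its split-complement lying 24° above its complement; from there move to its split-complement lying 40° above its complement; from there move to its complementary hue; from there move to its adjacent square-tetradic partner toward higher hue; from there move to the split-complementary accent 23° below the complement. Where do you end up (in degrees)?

40°

−90° (square ↓): 359 − 90 = 269°
+204° (split-comp 24° ↑): 269 + 204 = 473 → 473 − 360 = 113°
+220° (split-comp 40° ↑): 113 + 220 = 333°
+180° (complement): 333 + 180 = 513 → 513 − 360 = 153°
+90° (square ↑): 153 + 90 = 243°
+157° (split-comp 23° ↓): 243 + 157 = 400 → 400 − 360 = 40°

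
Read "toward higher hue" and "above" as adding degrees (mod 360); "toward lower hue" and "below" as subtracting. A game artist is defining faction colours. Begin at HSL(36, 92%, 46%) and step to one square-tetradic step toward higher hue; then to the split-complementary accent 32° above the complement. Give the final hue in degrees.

+90° (square ↑): 36 + 90 = 126°
+212° (split-comp 32° ↑): 126 + 212 = 338°

338°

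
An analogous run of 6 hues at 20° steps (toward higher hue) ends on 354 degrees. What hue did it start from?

254°

5 steps of 20° (toward higher hue) give a net shift of +100°.
Start = end − shift: 354 − 100 = 254°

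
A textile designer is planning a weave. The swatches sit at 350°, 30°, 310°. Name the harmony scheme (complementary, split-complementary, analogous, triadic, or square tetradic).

Sort the hues: 30°, 310°, 350°.
Successive gaps around the wheel: 280°, 40°, 40°.
A run of hues at equal small steps (40°) with one large closing gap is an analogous group.

analogous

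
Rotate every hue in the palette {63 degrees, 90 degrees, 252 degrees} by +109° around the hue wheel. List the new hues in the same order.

172°, 199°, 1°

63 + 109 = 172°
90 + 109 = 199°
252 + 109 = 361 → 361 − 360 = 1°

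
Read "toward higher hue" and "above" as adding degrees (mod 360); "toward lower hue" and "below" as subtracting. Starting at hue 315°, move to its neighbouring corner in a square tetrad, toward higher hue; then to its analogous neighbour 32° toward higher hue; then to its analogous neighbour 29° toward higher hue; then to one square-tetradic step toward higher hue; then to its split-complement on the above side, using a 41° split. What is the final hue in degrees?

57°

+90° (square ↑): 315 + 90 = 405 → 405 − 360 = 45°
+32° (analog 32° ↑): 45 + 32 = 77°
+29° (analog 29° ↑): 77 + 29 = 106°
+90° (square ↑): 106 + 90 = 196°
+221° (split-comp 41° ↑): 196 + 221 = 417 → 417 − 360 = 57°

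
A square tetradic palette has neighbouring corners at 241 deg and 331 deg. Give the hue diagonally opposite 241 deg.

61°

A square tetradic scheme places four hues 90° apart; opposite corners are 180° apart.
241 + 180 = 421 → 421 − 360 = 61°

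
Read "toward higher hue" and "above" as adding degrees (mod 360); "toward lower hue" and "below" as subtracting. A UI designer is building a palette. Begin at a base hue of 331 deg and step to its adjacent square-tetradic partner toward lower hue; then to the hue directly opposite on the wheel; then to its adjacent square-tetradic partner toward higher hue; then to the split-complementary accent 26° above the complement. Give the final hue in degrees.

331 − 90 = 241°   (square ↓)
241 + 180 = 421 → 421 − 360 = 61°   (complement)
61 + 90 = 151°   (square ↑)
151 + 206 = 357°   (split-comp 26° ↑)

357°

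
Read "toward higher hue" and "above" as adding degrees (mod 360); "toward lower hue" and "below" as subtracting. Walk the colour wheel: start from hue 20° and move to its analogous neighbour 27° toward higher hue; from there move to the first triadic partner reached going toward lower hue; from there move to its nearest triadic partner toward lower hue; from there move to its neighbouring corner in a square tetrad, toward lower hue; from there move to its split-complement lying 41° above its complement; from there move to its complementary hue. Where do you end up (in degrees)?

118°

20 + 27 = 47°   (analog 27° ↑)
47 − 120 = -73 → -73 + 360 = 287°   (triadic ↓)
287 − 120 = 167°   (triadic ↓)
167 − 90 = 77°   (square ↓)
77 + 221 = 298°   (split-comp 41° ↑)
298 + 180 = 478 → 478 − 360 = 118°   (complement)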